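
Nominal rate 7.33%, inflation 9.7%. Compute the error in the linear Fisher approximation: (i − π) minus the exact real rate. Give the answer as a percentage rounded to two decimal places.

Approximate: r ≈ 7.330% − 9.700% = -2.3700%
Exact: (1 + 0.0733)/(1 + 0.0970) − 1 = -2.1604%
Error = -2.3700% − (-2.1604%) = -0.2096% → -0.21%.

-0.21%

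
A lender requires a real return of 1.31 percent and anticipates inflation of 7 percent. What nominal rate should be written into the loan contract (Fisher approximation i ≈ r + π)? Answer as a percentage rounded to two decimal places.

i ≈ r + π = 1.31% + 7% = 8.31%.

8.31%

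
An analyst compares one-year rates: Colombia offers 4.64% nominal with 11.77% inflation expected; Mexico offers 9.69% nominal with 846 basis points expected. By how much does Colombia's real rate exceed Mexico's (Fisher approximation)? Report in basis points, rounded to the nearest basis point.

-836 basis points

Colombia: 4.64% − 11.77% = -7.130%
Mexico: 9.69% − 8.46% = 1.230%
Differential = -8.360% → -836 basis points.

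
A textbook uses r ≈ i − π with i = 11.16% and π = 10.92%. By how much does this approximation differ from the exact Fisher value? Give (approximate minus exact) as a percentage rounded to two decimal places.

0.02%

Approximate: r ≈ 11.160% − 10.920% = 0.2400%
Exact: (1 + 0.1116)/(1 + 0.1092) − 1 = 0.2164%
Error = 0.2400% − 0.2164% = 0.0236% → 0.02%.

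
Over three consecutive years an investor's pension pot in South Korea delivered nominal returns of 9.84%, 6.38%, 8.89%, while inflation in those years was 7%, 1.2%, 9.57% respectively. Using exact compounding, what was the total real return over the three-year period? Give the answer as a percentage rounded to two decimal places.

7.24%

Nominal growth factor = 1.0984 × 1.0638 × 1.0889 = 1.272356
Price-level growth factor = 1.0700 × 1.0120 × 1.0957 = 1.186468
Real growth factor = 1.272356 / 1.186468 = 1.072390
Total real return = 1.072390 − 1 → 7.24%.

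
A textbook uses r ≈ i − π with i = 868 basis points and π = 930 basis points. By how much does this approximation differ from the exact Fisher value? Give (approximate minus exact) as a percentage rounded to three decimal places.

Approximate: r ≈ 8.680% − 9.300% = -0.6200%
Exact: (1 + 0.0868)/(1 + 0.0930) − 1 = -0.5672%
Error = -0.6200% − (-0.5672%) = -0.0528% → -0.053%.

-0.053%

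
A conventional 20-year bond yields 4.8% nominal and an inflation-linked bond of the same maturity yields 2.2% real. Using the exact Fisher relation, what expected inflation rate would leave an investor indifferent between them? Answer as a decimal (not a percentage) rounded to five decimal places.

0.02544

(1 + π) = (1 + i)/(1 + r) = 1.04800 / 1.02200 = 1.025440
Break-even inflation = 1.025440 − 1 → 0.02544.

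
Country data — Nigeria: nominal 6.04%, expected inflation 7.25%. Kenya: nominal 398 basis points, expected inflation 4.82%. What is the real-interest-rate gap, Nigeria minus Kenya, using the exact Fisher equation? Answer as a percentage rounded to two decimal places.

Nigeria: (1 + 0.0604)/(1 + 0.0725) − 1 = -1.1282%
Kenya: (1 + 0.0398)/(1 + 0.0482) − 1 = -0.8014%
Differential = -1.1282% − (-0.8014%) = -0.3268% → -0.33%.

-0.33%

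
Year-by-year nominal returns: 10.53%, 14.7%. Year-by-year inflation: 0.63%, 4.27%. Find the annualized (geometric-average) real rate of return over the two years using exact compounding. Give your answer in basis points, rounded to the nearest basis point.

992 basis points

Compound the nominal returns: 1.1053 × 1.1470 = 1.26777910.
Compound inflation: 1.0063 × 1.0427 = 1.04926901.
Deflate: 1.26777910 / 1.04926901 = 1.20824983.
Annualized real rate = 1.20824983^(1/2) − 1 = 9.9204% → 992 basis points.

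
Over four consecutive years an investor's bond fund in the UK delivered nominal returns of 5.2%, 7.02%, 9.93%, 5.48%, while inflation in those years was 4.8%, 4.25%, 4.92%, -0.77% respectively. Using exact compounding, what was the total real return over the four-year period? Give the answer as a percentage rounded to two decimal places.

Nominal growth factor = 1.0520 × 1.0702 × 1.0993 × 1.0548 = 1.305470
Price-level growth factor = 1.0480 × 1.0425 × 1.0492 × 0.9923 = 1.137467
Real growth factor = 1.305470 / 1.137467 = 1.147700
Total real return = 1.147700 − 1 → 14.77%.

14.77%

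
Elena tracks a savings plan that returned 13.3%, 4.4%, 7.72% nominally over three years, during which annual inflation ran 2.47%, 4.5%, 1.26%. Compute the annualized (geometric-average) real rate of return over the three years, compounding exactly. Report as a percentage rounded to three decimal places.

Nominal growth factor = 1.1330 × 1.0440 × 1.0772 = 1.27416817
Price-level growth factor = 1.0247 × 1.0450 × 1.0126 = 1.08430372
Real growth factor = 1.27416817 / 1.08430372 = 1.17510264
Annualized real rate = 1.17510264^(1/3) − 1 = 5.5258% → 5.526%.

5.526%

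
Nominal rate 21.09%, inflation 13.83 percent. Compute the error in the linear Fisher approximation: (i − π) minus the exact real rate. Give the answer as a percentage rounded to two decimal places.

0.88%

Approximate: r ≈ 21.090% − 13.830% = 7.2600%
Exact: (1 + 0.2109)/(1 + 0.1383) − 1 = 6.3779%
Error = 7.2600% − 6.3779% = 0.8821% → 0.88%.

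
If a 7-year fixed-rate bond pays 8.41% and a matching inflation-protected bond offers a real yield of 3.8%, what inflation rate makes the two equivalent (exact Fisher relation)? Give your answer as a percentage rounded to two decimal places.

(1 + π) = (1 + i)/(1 + r) = 1.08410 / 1.03800 = 1.044412
Break-even inflation = 1.044412 − 1 → 4.44%.

4.44%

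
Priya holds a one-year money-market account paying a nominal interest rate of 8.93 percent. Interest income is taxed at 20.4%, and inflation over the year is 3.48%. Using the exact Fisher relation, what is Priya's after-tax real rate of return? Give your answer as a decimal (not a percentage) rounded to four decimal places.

After-tax nominal return = 8.93% × (1 − 0.204) = 7.10828%.
1 + r = 1.0710828 / 1.03480 = 1.035063
After-tax real rate = 1.035063 − 1 → 0.0351.

0.0351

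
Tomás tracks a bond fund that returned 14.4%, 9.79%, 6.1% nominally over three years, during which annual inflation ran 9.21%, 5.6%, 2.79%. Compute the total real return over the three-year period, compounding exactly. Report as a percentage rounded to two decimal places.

12.42%

Nominal growth factor = 1.1440 × 1.0979 × 1.0610 = 1.332613
Price-level growth factor = 1.0921 × 1.0560 × 1.0279 = 1.185433
Real growth factor = 1.332613 / 1.185433 = 1.124157
Total real return = 1.124157 − 1 → 12.42%.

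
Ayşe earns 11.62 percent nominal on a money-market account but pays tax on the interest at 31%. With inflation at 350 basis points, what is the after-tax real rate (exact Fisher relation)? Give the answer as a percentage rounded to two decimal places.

After-tax nominal return = 11.62% × (1 − 0.31) = 8.0178%.
1 + r = 1.080178 / 1.03500 = 1.0436502
After-tax real rate = 1.0436502 − 1 → 4.37%.

4.37%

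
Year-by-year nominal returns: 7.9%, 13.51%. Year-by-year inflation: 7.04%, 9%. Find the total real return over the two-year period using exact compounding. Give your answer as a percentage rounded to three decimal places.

4.974%

Compound the nominal returns: 1.0790 × 1.1351 = 1.224773.
Compound inflation: 1.0704 × 1.0900 = 1.166736.
Deflate: 1.224773 / 1.166736 = 1.049743.
Total real return = 1.049743 − 1 → 4.974%.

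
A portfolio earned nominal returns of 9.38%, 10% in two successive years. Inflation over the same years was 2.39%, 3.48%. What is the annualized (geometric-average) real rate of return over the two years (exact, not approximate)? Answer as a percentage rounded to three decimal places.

Compound the nominal returns: 1.0938 × 1.1000 = 1.203180000.
Compound inflation: 1.0239 × 1.0348 = 1.059531720.
Deflate: 1.203180000 / 1.059531720 = 1.135577140.
Annualized real rate = 1.135577140^(1/2) − 1 = 6.56346% → 6.563%.

6.563%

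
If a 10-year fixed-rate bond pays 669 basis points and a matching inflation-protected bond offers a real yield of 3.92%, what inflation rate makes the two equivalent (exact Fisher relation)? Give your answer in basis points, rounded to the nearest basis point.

(1 + π) = (1 + i)/(1 + r) = 1.06690 / 1.03920 = 1.026655
Break-even inflation = 1.026655 − 1 → 267 basis points.

267 basis points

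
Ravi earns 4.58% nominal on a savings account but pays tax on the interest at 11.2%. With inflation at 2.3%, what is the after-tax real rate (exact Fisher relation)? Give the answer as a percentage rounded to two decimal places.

1.73%

After-tax nominal return = 4.58% × (1 − 0.112) = 4.06704%.
1 + r = 1.0406704 / 1.02300 = 1.017273
After-tax real rate = 1.017273 − 1 → 1.73%.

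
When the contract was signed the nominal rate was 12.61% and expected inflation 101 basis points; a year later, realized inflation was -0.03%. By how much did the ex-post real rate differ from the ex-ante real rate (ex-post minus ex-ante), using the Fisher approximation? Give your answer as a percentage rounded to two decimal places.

1.04%

Ex-ante: 12.61% − 1.01% = 11.600%
Ex-post: 12.61% − (-0.03%) = 12.640%
Difference (ex-post − ex-ante) = 1.0400% → 1.04%.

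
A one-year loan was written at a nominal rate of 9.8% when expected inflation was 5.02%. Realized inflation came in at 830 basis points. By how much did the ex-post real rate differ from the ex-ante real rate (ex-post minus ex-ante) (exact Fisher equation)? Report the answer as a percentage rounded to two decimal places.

Ex-ante: (1 + 0.0980)/(1 + 0.0502) − 1 = 4.5515%
Ex-post: (1 + 0.0980)/(1 + 0.0830) − 1 = 1.3850%
Difference (ex-post − ex-ante) = -3.1665% → -3.17%.

-3.17%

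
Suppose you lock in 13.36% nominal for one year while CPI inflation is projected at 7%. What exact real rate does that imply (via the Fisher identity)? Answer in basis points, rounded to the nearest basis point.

594 basis points

By the Fisher identity, 1 + r = (1 + i)/(1 + π).
1 + r = 1.13360 / 1.07000 = 1.059439
r = 1.059439 − 1 = 5.9439%, i.e. 594 basis points.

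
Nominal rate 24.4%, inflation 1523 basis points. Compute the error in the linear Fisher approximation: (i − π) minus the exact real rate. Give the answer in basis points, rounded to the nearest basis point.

Approximate: r ≈ 24.400% − 15.230% = 9.1700%
Exact: (1 + 0.2440)/(1 + 0.1523) − 1 = 7.9580%
Error = 9.1700% − 7.9580% = 1.2120% → 121 basis points.

121 basis points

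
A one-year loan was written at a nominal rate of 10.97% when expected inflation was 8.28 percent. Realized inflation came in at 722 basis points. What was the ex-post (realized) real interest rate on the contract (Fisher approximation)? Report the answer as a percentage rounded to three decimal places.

Ex-post: 10.97% − 7.22% = 3.750%
So the realized real rate is 3.750%.

3.750%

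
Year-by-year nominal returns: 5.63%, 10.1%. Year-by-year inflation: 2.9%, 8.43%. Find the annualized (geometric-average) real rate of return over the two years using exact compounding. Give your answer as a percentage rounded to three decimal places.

2.095%

Nominal growth factor = 1.0563 × 1.1010 = 1.16298630
Price-level growth factor = 1.0290 × 1.0843 = 1.11574470
Real growth factor = 1.16298630 / 1.11574470 = 1.04234087
Annualized real rate = 1.04234087^(1/2) − 1 = 2.0951% → 2.095%.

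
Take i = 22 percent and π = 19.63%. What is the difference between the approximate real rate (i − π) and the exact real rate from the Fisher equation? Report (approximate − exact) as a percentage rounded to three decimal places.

Approximate: r ≈ 22.000% − 19.630% = 2.3700%
Exact: (1 + 0.2200)/(1 + 0.1963) − 1 = 1.9811%
Error = 2.3700% − 1.9811% = 0.3889% → 0.389%.

0.389%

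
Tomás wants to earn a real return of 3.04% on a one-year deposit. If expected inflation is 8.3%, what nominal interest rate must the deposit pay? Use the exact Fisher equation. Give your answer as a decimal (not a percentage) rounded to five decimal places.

0.11592

(1 + i) = (1 + r)(1 + π) = 1.03040 × 1.08300 = 1.1159232
i = 1.1159232 − 1, so the required nominal rate is 0.11592.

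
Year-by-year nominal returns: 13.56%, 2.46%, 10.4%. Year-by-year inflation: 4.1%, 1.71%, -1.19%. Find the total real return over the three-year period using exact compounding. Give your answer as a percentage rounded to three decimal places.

Compound the nominal returns: 1.1356 × 1.0246 × 1.1040 = 1.284543.
Compound inflation: 1.0410 × 1.0171 × 0.9881 = 1.046201.
Deflate: 1.284543 / 1.046201 = 1.227817.
Total real return = 1.227817 − 1 → 22.782%.

22.782%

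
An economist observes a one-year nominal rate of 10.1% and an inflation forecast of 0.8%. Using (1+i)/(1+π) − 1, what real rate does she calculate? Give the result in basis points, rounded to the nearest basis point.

923 basis points

1 + r = 1.10100 / 1.00800 = 1.092262
r = 1.092262 − 1 = 9.2262%, i.e. 923 basis points.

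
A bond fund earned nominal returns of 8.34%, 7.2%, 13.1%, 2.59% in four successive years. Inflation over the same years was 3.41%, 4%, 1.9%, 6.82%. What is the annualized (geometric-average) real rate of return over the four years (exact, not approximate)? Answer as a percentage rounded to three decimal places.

Compound the nominal returns: 1.0834 × 1.0720 × 1.1310 × 1.0259 = 1.347569743.
Compound inflation: 1.0341 × 1.0400 × 1.0190 × 1.0682 = 1.170638047.
Deflate: 1.347569743 / 1.170638047 = 1.151141249.
Annualized real rate = 1.151141249^(1/4) − 1 = 3.58149% → 3.581%.

3.581%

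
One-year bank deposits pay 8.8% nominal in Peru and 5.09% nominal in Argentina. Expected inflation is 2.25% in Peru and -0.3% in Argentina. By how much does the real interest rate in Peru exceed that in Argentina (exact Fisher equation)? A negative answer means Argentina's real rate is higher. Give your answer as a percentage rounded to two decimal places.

1.00%

Peru: (1 + 0.0880)/(1 + 0.0225) − 1 = 6.4059%
Argentina: (1 + 0.0509)/(1 − 0.0030) − 1 = 5.4062%
Differential = 6.4059% − 5.4062% = 0.9996% → 1.00%.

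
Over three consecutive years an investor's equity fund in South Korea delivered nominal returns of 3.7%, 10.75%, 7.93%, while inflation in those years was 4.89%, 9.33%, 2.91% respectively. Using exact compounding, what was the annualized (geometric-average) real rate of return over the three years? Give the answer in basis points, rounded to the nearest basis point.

165 basis points

Compound the nominal returns: 1.0370 × 1.1075 × 1.0793 = 1.23955177.
Compound inflation: 1.0489 × 1.0933 × 1.0291 = 1.18013315.
Deflate: 1.23955177 / 1.18013315 = 1.05034907.
Annualized real rate = 1.05034907^(1/3) − 1 = 1.6509% → 165 basis points.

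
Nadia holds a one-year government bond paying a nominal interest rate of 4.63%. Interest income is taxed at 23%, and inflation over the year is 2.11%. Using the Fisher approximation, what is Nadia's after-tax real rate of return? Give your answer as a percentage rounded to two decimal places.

After-tax nominal return = 4.63% × (1 − 0.23) = 3.5651%.
r ≈ 3.5651% − 2.11% → 1.46%.

1.46%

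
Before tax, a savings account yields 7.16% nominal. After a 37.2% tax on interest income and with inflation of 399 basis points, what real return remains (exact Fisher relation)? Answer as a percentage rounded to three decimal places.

After-tax nominal return = 7.16% × (1 − 0.372) = 4.49648%.
1 + r = 1.0449648 / 1.03990 = 1.004870
After-tax real rate = 1.004870 − 1 → 0.487%.

0.487%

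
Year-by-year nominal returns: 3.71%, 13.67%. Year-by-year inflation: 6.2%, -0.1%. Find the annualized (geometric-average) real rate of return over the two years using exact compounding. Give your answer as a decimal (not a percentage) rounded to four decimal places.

Nominal growth factor = 1.0371 × 1.1367 = 1.17887157
Price-level growth factor = 1.0620 × 0.9990 = 1.06093800
Real growth factor = 1.17887157 / 1.06093800 = 1.11115972
Annualized real rate = 1.11115972^(1/2) − 1 = 5.4116% → 0.0541.

0.0541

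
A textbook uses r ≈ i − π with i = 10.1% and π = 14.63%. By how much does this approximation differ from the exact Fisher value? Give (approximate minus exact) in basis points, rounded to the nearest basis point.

-58 basis points

Approximate: r ≈ 10.100% − 14.630% = -4.5300%
Exact: (1 + 0.1010)/(1 + 0.1463) − 1 = -3.9518%
Error = -4.5300% − (-3.9518%) = -0.5782% → -58 basis points.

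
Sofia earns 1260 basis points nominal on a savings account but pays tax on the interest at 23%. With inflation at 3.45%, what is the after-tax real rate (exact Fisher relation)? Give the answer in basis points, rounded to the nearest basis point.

604 basis points

After-tax nominal return = 12.6% × (1 − 0.23) = 9.7020%.
1 + r = 1.09702 / 1.03450 = 1.060435
After-tax real rate = 1.060435 − 1 → 604 basis points.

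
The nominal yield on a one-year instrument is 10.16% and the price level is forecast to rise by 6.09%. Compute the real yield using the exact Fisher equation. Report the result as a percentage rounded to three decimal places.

By the Fisher identity, 1 + r = (1 + i)/(1 + π).
1 + r = 1.10160 / 1.06090 = 1.038364
r = 1.038364 − 1 = 3.8364%, i.e. 3.836%.

3.836%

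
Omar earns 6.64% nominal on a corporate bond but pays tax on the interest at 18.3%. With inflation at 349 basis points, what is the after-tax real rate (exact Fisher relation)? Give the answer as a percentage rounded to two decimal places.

After-tax nominal return = 6.64% × (1 − 0.183) = 5.42488%.
1 + r = 1.0542488 / 1.03490 = 1.018696
After-tax real rate = 1.018696 − 1 → 1.87%.

1.87%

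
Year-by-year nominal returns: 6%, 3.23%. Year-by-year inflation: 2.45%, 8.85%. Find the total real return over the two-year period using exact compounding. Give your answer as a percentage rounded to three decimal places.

Nominal growth factor = 1.0600 × 1.0323 = 1.094238
Price-level growth factor = 1.0245 × 1.0885 = 1.115168
Real growth factor = 1.094238 / 1.115168 = 0.981231
Total real return = 0.981231 − 1 → -1.877%.

-1.877%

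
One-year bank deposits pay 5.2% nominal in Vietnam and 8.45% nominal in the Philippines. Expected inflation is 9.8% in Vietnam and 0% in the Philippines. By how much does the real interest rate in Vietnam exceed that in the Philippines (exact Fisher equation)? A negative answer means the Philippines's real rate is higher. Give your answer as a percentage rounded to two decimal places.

Vietnam: (1 + 0.0520)/(1 + 0.0980) − 1 = -4.1894%
The Philippines: (1 + 0.0845)/(1 + 0.0000) − 1 = 8.4500%
Differential = -4.1894% − 8.4500% = -12.6394% → -12.64%.

-12.64%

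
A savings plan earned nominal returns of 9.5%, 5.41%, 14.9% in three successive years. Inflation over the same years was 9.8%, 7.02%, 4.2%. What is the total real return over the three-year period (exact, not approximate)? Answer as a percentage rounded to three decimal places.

Compound the nominal returns: 1.0950 × 1.0541 × 1.1490 = 1.326221.
Compound inflation: 1.0980 × 1.0702 × 1.0420 = 1.224433.
Deflate: 1.326221 / 1.224433 = 1.083131.
Total real return = 1.083131 − 1 → 8.313%.

8.313%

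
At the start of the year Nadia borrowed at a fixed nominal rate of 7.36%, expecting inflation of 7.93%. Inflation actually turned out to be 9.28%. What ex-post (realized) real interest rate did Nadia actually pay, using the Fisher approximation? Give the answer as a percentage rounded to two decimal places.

-1.92%

Ex-post: 7.36% − 9.28% = -1.920%
So the realized real rate is -1.92%.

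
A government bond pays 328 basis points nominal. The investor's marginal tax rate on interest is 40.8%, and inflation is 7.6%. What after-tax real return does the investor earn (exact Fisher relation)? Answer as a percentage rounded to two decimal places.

After-tax nominal return = 3.28% × (1 − 0.408) = 1.94176%.
1 + r = 1.0194176 / 1.07600 = 0.947414
After-tax real rate = 0.947414 − 1 → -5.26%.

-5.26%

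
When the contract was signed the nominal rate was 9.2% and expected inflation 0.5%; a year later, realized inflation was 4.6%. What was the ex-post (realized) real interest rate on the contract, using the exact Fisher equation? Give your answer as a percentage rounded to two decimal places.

4.40%

Ex-post: (1 + 0.0920)/(1 + 0.0460) − 1 = 4.3977%
So the realized real rate is 4.40%.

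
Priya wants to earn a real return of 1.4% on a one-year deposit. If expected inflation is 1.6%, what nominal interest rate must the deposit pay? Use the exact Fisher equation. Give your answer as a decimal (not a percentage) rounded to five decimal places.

(1 + i) = (1 + r)(1 + π) = 1.01400 × 1.01600 = 1.030224
i = 1.030224 − 1, so the required nominal rate is 0.03022.

0.03022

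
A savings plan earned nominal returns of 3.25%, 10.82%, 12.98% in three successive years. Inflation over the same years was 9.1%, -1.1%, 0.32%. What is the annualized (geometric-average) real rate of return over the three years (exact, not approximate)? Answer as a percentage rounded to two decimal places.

Compound the nominal returns: 1.0325 × 1.1082 × 1.1298 = 1.29273580.
Compound inflation: 1.0910 × 0.9890 × 1.0032 = 1.08245180.
Deflate: 1.29273580 / 1.08245180 = 1.19426639.
Annualized real rate = 1.19426639^(1/3) − 1 = 6.0963% → 6.10%.

6.10%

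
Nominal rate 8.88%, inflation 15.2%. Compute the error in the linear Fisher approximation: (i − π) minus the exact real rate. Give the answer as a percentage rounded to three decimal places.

Approximate: r ≈ 8.880% − 15.200% = -6.3200%
Exact: (1 + 0.0888)/(1 + 0.1520) − 1 = -5.4861%
Error = -6.3200% − (-5.4861%) = -0.8339% → -0.834%.

-0.834%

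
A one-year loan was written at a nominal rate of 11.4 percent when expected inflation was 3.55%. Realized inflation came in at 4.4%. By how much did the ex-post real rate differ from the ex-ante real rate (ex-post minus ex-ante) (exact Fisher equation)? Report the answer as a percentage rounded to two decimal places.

-0.88%

Ex-ante: (1 + 0.1140)/(1 + 0.0355) − 1 = 7.5809%
Ex-post: (1 + 0.1140)/(1 + 0.0440) − 1 = 6.7050%
Difference (ex-post − ex-ante) = -0.8759% → -0.88%.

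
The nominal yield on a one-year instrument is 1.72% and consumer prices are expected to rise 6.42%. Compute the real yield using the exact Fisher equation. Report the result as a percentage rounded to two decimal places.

By the Fisher equation, 1 + r = (1 + i)/(1 + π).
1 + r = 1.01720 / 1.06420 = 0.955835
r = 0.955835 − 1 = -4.4165%, i.e. -4.42%.

-4.42%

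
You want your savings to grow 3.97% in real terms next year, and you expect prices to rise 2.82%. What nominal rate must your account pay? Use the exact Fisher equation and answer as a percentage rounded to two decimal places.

(1 + i) = (1 + r)(1 + π) = 1.03970 × 1.02820 = 1.06901954
i = 1.06901954 − 1, so the required nominal rate is 6.90%.

6.90%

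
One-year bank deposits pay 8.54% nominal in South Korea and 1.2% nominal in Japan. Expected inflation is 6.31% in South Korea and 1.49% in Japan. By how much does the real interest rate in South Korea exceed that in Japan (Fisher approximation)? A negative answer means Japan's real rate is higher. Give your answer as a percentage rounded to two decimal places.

2.52%

South Korea: 8.54% − 6.31% = 2.230%
Japan: 1.2% − 1.49% = -0.290%
Differential = 2.520% → 2.52%.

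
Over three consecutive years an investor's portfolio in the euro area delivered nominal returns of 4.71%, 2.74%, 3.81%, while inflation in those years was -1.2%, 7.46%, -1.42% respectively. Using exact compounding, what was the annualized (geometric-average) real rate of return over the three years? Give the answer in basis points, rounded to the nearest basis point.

219 basis points

Nominal growth factor = 1.0471 × 1.0274 × 1.0381 = 1.11677816
Price-level growth factor = 0.9880 × 1.0746 × 0.9858 = 1.04662859
Real growth factor = 1.11677816 / 1.04662859 = 1.06702432
Annualized real rate = 1.06702432^(1/3) − 1 = 2.1860% → 219 basis points.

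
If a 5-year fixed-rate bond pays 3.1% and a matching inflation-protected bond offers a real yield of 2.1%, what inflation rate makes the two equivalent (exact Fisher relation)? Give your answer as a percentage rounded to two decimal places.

(1 + π) = (1 + i)/(1 + r) = 1.03100 / 1.02100 = 1.009794
Break-even inflation = 1.009794 − 1 → 0.98%.

0.98%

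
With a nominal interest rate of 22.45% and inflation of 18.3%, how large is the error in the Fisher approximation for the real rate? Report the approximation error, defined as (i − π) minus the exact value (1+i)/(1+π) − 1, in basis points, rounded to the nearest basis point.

64 basis points

Approximate: r ≈ 22.450% − 18.300% = 4.1500%
Exact: (1 + 0.2245)/(1 + 0.1830) − 1 = 3.5080%
Error = 4.1500% − 3.5080% = 0.6420% → 64 basis points.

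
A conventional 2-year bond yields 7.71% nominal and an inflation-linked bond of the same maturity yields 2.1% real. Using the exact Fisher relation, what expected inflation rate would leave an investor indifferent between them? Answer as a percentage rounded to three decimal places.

5.495%

(1 + π) = (1 + i)/(1 + r) = 1.07710 / 1.02100 = 1.054946
Break-even inflation = 1.054946 − 1 → 5.495%.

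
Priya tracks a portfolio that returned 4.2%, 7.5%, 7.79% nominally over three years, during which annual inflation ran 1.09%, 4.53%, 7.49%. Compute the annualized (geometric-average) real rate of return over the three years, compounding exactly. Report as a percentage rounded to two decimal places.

Compound the nominal returns: 1.0420 × 1.0750 × 1.0779 = 1.20740969.
Compound inflation: 1.0109 × 1.0453 × 1.0749 = 1.13584013.
Deflate: 1.20740969 / 1.13584013 = 1.06301023.
Annualized real rate = 1.06301023^(1/3) − 1 = 2.0577% → 2.06%.

2.06%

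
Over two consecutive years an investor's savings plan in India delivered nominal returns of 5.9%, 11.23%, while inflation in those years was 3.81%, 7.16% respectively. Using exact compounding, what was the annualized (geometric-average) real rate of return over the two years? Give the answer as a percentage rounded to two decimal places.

Nominal growth factor = 1.0590 × 1.1123 = 1.17792570
Price-level growth factor = 1.0381 × 1.0716 = 1.11242796
Real growth factor = 1.17792570 / 1.11242796 = 1.05887819
Annualized real rate = 1.05887819^(1/2) − 1 = 2.9018% → 2.90%.

2.90%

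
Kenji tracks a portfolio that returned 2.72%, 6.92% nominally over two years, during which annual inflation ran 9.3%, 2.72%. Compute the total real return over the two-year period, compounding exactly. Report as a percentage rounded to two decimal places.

Nominal growth factor = 1.0272 × 1.0692 = 1.098282
Price-level growth factor = 1.0930 × 1.0272 = 1.122730
Real growth factor = 1.098282 / 1.122730 = 0.978225
Total real return = 0.978225 − 1 → -2.18%.

-2.18%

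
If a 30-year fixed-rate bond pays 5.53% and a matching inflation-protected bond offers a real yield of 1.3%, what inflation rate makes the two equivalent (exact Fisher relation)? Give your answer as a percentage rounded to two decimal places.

4.18%

(1 + π) = (1 + i)/(1 + r) = 1.05530 / 1.01300 = 1.041757
Break-even inflation = 1.041757 − 1 → 4.18%.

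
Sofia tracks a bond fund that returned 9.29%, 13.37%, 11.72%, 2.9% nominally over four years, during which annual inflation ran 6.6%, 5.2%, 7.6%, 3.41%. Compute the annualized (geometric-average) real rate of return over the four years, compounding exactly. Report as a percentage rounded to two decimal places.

3.36%

Compound the nominal returns: 1.0929 × 1.1337 × 1.1172 × 1.0290 = 1.42437674.
Compound inflation: 1.0660 × 1.0520 × 1.0760 × 1.0341 = 1.24780797.
Deflate: 1.42437674 / 1.24780797 = 1.14150317.
Annualized real rate = 1.14150317^(1/4) − 1 = 3.3640% → 3.36%.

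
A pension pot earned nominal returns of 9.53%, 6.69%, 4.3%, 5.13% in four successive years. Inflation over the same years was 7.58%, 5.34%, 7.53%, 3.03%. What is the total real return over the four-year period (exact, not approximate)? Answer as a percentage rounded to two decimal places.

2.06%

Compound the nominal returns: 1.0953 × 1.0669 × 1.0430 × 1.0513 = 1.281350.
Compound inflation: 1.0758 × 1.0534 × 1.0753 × 1.0303 = 1.255504.
Deflate: 1.281350 / 1.255504 = 1.020586.
Total real return = 1.020586 − 1 → 2.06%.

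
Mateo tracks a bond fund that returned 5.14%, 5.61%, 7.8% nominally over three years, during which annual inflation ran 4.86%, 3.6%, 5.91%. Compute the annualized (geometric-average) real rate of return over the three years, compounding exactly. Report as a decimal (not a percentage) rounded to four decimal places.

0.0133

Compound the nominal returns: 1.0514 × 1.0561 × 1.0780 = 1.19699346.
Compound inflation: 1.0486 × 1.0360 × 1.0591 = 1.15055286.
Deflate: 1.19699346 / 1.15055286 = 1.04036372.
Annualized real rate = 1.04036372^(1/3) − 1 = 1.3278% → 0.0133.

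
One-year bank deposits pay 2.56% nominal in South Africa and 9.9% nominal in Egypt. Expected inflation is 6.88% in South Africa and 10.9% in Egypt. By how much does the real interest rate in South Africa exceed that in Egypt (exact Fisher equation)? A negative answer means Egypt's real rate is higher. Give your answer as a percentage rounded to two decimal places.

South Africa: (1 + 0.0256)/(1 + 0.0688) − 1 = -4.0419%
Egypt: (1 + 0.0990)/(1 + 0.1090) − 1 = -0.9017%
Differential = -4.0419% − (-0.9017%) = -3.1402% → -3.14%.

-3.14%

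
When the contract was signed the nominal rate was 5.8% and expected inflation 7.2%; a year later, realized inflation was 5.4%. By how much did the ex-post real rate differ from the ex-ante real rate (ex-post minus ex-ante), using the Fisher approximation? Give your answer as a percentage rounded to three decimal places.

1.800%

Ex-ante: 5.8% − 7.2% = -1.400%
Ex-post: 5.8% − 5.4% = 0.400%
Difference (ex-post − ex-ante) = 1.8000% → 1.800%.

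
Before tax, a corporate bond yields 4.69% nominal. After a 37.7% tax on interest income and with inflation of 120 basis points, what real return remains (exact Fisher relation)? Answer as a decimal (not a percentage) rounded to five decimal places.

0.01701

After-tax nominal return = 4.69% × (1 − 0.377) = 2.92187%.
1 + r = 1.0292187 / 1.01200 = 1.0170145
After-tax real rate = 1.0170145 − 1 → 0.01701.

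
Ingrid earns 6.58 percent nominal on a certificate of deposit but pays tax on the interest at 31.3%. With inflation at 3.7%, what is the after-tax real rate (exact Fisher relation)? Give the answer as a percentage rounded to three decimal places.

0.791%

After-tax nominal return = 6.58% × (1 − 0.313) = 4.52046%.
1 + r = 1.0452046 / 1.03700 = 1.007912
After-tax real rate = 1.007912 − 1 → 0.791%.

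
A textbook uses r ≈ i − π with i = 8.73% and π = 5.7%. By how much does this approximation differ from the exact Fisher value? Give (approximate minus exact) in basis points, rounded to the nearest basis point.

Approximate: r ≈ 8.730% − 5.700% = 3.0300%
Exact: (1 + 0.0873)/(1 + 0.0570) − 1 = 2.8666%
Error = 3.0300% − 2.8666% = 0.1634% → 16 basis points.

16 basis points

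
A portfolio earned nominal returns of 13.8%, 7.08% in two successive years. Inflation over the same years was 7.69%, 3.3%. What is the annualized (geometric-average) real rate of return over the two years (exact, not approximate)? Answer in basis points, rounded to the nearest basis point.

Compound the nominal returns: 1.1380 × 1.0708 = 1.21857040.
Compound inflation: 1.0769 × 1.0330 = 1.11243770.
Deflate: 1.21857040 / 1.11243770 = 1.09540552.
Annualized real rate = 1.09540552^(1/2) − 1 = 4.6616% → 466 basis points.

466 basis points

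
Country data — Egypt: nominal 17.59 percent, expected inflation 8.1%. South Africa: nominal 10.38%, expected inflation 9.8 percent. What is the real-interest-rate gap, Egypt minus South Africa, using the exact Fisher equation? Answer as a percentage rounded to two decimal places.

8.25%

Egypt: (1 + 0.1759)/(1 + 0.0810) − 1 = 8.7789%
South Africa: (1 + 0.1038)/(1 + 0.0980) − 1 = 0.5282%
Differential = 8.7789% − 0.5282% = 8.2507% → 8.25%.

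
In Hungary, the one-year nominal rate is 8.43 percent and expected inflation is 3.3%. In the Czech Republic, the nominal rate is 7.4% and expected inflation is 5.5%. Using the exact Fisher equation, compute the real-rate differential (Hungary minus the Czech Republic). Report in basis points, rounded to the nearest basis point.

Hungary: (1 + 0.0843)/(1 + 0.0330) − 1 = 4.9661%
The Czech Republic: (1 + 0.0740)/(1 + 0.0550) − 1 = 1.8009%
Differential = 4.9661% − 1.8009% = 3.1652% → 317 basis points.

317 basis points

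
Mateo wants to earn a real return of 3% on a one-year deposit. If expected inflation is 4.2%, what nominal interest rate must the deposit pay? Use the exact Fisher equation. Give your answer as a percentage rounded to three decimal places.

(1 + i) = (1 + r)(1 + π) = 1.03000 × 1.04200 = 1.07326
i = 1.07326 − 1, so the required nominal rate is 7.326%.

7.326%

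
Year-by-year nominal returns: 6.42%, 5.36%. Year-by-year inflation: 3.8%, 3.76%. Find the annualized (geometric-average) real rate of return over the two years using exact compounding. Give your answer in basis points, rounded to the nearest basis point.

Compound the nominal returns: 1.0642 × 1.0536 = 1.12124112.
Compound inflation: 1.0380 × 1.0376 = 1.07702880.
Deflate: 1.12124112 / 1.07702880 = 1.04105027.
Annualized real rate = 1.04105027^(1/2) − 1 = 2.0319% → 203 basis points.

203 basis points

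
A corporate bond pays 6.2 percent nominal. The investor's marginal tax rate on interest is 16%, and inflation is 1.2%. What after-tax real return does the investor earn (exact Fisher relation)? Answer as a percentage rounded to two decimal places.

3.96%

After-tax nominal return = 6.2% × (1 − 0.16) = 5.2080%.
1 + r = 1.05208 / 1.01200 = 1.039605
After-tax real rate = 1.039605 − 1 → 3.96%.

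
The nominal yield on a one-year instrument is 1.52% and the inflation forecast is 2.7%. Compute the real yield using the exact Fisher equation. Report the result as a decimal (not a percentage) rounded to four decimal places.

-0.0115

By the Fisher equation, 1 + r = (1 + i)/(1 + π).
1 + r = 1.01520 / 1.02700 = 0.988510
r = 0.988510 − 1 = -1.1490%, i.e. -0.0115.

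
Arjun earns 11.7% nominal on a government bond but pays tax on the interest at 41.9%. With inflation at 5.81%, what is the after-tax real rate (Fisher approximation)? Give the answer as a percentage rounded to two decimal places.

After-tax nominal return = 11.7% × (1 − 0.419) = 6.7977%.
r ≈ 6.7977% − 5.81% → 0.99%.

0.99%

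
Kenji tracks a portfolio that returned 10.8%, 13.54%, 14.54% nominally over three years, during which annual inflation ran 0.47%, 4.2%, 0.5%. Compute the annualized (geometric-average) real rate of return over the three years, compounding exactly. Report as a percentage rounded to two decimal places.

Compound the nominal returns: 1.1080 × 1.1354 × 1.1454 = 1.44093977.
Compound inflation: 1.0047 × 1.0420 × 1.0050 = 1.05213189.
Deflate: 1.44093977 / 1.05213189 = 1.36954292.
Annualized real rate = 1.36954292^(1/3) − 1 = 11.0517% → 11.05%.

11.05%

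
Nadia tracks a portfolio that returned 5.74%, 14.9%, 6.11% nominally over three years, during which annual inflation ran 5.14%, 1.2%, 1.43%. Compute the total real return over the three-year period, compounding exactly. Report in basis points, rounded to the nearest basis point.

1945 basis points

Compound the nominal returns: 1.0574 × 1.1490 × 1.0611 = 1.289186.
Compound inflation: 1.0514 × 1.0120 × 1.0143 = 1.079232.
Deflate: 1.289186 / 1.079232 = 1.194540.
Total real return = 1.194540 − 1 → 1945 basis points.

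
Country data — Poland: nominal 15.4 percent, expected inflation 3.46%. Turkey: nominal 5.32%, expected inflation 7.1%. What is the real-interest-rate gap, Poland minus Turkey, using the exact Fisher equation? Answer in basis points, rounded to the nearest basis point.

Poland: (1 + 0.1540)/(1 + 0.0346) − 1 = 11.5407%
Turkey: (1 + 0.0532)/(1 + 0.0710) − 1 = -1.6620%
Differential = 11.5407% − (-1.6620%) = 13.2027% → 1320 basis points.

1320 basis points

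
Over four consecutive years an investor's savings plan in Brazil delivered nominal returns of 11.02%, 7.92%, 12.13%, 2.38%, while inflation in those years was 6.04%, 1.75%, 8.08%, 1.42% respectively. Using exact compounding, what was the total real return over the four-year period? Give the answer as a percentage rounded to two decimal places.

Nominal growth factor = 1.1102 × 1.0792 × 1.1213 × 1.0238 = 1.375435
Price-level growth factor = 1.0604 × 1.0175 × 1.0808 × 1.0142 = 1.182696
Real growth factor = 1.375435 / 1.182696 = 1.162966
Total real return = 1.162966 − 1 → 16.30%.

16.30%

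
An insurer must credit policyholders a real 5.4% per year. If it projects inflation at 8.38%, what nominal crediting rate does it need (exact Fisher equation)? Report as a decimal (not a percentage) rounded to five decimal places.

(1 + i) = (1 + r)(1 + π) = 1.05400 × 1.08380 = 1.1423252
i = 1.1423252 − 1, so the required nominal rate is 0.14233.

0.14233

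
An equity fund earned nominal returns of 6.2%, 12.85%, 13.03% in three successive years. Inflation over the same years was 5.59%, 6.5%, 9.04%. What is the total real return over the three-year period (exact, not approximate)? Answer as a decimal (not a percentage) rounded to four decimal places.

0.1047

Compound the nominal returns: 1.0620 × 1.1285 × 1.1303 = 1.354627.
Compound inflation: 1.0559 × 1.0650 × 1.0904 = 1.226191.
Deflate: 1.354627 / 1.226191 = 1.104744.
Total real return = 1.104744 − 1 → 0.1047.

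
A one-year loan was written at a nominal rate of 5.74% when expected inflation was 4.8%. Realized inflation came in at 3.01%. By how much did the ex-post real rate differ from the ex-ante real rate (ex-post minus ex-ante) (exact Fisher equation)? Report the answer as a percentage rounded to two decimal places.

Ex-ante: (1 + 0.0574)/(1 + 0.0480) − 1 = 0.8969%
Ex-post: (1 + 0.0574)/(1 + 0.0301) − 1 = 2.6502%
Difference (ex-post − ex-ante) = 1.7533% → 1.75%.

1.75%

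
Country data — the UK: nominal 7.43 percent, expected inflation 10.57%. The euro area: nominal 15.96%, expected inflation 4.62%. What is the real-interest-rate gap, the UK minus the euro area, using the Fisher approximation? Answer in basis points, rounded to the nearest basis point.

-1448 basis points

The UK: 7.43% − 10.57% = -3.140%
The euro area: 15.96% − 4.62% = 11.340%
Differential = -14.480% → -1448 basis points.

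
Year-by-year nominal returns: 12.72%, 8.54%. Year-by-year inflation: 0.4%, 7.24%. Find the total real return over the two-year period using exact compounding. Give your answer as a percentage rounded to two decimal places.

13.63%

Compound the nominal returns: 1.1272 × 1.0854 = 1.223463.
Compound inflation: 1.0040 × 1.0724 = 1.076690.
Deflate: 1.223463 / 1.076690 = 1.136319.
Total real return = 1.136319 − 1 → 13.63%.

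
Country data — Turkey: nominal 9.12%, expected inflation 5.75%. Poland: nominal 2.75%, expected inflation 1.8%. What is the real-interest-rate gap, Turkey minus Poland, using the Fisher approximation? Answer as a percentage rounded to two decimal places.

Turkey: 9.12% − 5.75% = 3.370%
Poland: 2.75% − 1.8% = 0.950%
Differential = 2.420% → 2.42%.

2.42%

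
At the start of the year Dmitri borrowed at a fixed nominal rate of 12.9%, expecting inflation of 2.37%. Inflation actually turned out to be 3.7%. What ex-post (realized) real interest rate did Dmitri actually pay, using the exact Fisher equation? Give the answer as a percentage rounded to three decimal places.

8.872%

Ex-post: (1 + 0.1290)/(1 + 0.0370) − 1 = 8.8717%
So the realized real rate is 8.872%.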